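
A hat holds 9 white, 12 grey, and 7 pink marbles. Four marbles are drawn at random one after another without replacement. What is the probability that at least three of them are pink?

Sum the hypergeometric tail for j = 3,…,4 pink marbles.
Favorable = C(7,3)·C(21,1) + C(7,4)·C(21,0) = 770; total = C(28,4) = 20475.
P = 770/20475 = 22/585 ≈ 0.0376.

22/585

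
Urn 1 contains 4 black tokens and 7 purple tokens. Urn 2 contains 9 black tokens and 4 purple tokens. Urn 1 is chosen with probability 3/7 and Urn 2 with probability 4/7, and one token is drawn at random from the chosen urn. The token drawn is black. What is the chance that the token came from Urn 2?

33/46

P(black | Urn 1) = 4/11; P(black | Urn 2) = 9/13.
P(black) = 3/7·4/11 + 4/7·9/13 = 552/1001.
By Bayes' rule, P(Urn 2 | black) = 36/91 / 552/1001 = 33/46 ≈ 0.7174.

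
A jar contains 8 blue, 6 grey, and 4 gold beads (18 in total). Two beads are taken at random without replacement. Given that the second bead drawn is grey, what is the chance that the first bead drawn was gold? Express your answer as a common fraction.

P(first=gold and the second bead drawn is grey) = (4/18)·(6/17) = 4/51.
P(the second bead drawn is grey) = Σ over first color = 8/51 + 5/51 + 4/51 = 1/3.
By Bayes, P(first=gold | the second bead drawn is grey) = 4/51 / 1/3 = 4/17 ≈ 0.2353.

4/17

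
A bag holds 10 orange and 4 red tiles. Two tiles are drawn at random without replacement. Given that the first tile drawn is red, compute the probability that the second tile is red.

3/13

After removing 1 red, the bag has 3 red out of 13 remaining.
P(second is red | given) = 3/13 ≈ 0.2308.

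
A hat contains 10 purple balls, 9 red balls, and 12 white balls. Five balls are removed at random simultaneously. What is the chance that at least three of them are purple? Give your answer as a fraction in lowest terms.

158/899

Sum the hypergeometric tail for j = 3,…,5 purple balls.
Favorable = C(10,3)·C(21,2) + C(10,4)·C(21,1) + C(10,5)·C(21,0) = 29862; total = C(31,5) = 169911.
P = 29862/169911 = 158/899 ≈ 0.1758.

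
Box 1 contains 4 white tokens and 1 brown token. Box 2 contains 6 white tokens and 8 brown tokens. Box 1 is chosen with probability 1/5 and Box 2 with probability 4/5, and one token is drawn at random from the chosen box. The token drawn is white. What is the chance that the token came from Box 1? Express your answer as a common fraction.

7/22

P(white | Box 1) = 4/5; P(white | Box 2) = 3/7.
P(white) = 1/5·4/5 + 4/5·3/7 = 88/175.
By Bayes' rule, P(Box 1 | white) = 4/25 / 88/175 = 7/22 ≈ 0.3182.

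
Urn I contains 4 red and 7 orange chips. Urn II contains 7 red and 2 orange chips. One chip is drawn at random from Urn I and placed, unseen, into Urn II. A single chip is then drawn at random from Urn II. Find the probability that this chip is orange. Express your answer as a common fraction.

Condition on how many of the transferred chips are orange (from Urn I: 7 orange of 11; then Urn II has 10 total).
  0 orange: C(7,0)C(4,1)/C(11,1) = 4/11; then P = 2/10
  1 orange: C(7,1)C(4,0)/C(11,1) = 7/11; then P = 3/10
P(orange from Urn II) = 29/110 ≈ 0.2636.

29/110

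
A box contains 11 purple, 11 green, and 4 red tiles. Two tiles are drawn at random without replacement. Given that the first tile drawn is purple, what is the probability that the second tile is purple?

After removing 1 purple, the box has 10 purple out of 25 remaining.
P(second is purple | given) = 10/25 = 2/5 ≈ 0.4000.

2/5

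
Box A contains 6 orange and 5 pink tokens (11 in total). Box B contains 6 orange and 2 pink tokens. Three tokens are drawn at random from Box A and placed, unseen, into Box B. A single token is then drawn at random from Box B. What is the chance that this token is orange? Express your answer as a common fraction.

Condition on how many of the transferred tokens are orange (from Box A: 6 orange of 11; then Box B has 11 total).
  0 orange: C(6,0)C(5,3)/C(11,3) = 2/33; then P = 6/11
  1 orange: C(6,1)C(5,2)/C(11,3) = 4/11; then P = 7/11
  2 orange: C(6,2)C(5,1)/C(11,3) = 5/11; then P = 8/11
  3 orange: C(6,3)C(5,0)/C(11,3) = 4/33; then P = 9/11
P(orange from Box B) = 84/121 ≈ 0.6942.

84/121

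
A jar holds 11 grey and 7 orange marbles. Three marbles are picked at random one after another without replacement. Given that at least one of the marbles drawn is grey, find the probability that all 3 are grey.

P(all 3 grey) = C(11,3)/C(18,3) = 55/272; P(at least one grey) = 1 − C(7,3)/C(18,3) = 781/816.
Since 'all 3 grey' ⊆ 'at least one grey', P(all 3 | at least one) = 55/272 / 781/816 = 15/71 ≈ 0.2113.

15/71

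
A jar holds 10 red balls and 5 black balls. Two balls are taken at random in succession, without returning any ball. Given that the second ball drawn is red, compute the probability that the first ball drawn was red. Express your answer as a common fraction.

P(first=red and the second ball drawn is red) = (10/15)·(9/14) = 3/7.
P(the second ball drawn is red) = Σ over first color = 3/7 + 5/21 = 2/3.
By Bayes, P(first=red | the second ball drawn is red) = 3/7 / 2/3 = 9/14 ≈ 0.6429.

9/14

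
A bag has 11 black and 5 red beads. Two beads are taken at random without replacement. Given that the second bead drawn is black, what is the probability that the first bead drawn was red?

1/3

P(first=red and the second bead drawn is black) = (5/16)·(11/15) = 11/48.
P(the second bead drawn is black) = Σ over first color = 11/24 + 11/48 = 11/16.
By Bayes, P(first=red | the second bead drawn is black) = 11/48 / 11/16 = 1/3 ≈ 0.3333.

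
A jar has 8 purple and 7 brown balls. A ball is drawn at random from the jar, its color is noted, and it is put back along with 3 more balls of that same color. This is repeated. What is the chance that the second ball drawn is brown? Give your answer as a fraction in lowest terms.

Condition on the first draw. If first is brown (prob 7/15), second-brown has prob (10)/(18); if not (prob 8/15), it has prob 7/(18).
P = (7/15)·(10/18) + (8/15)·(7/18) = 7/15 ≈ 0.4667.

7/15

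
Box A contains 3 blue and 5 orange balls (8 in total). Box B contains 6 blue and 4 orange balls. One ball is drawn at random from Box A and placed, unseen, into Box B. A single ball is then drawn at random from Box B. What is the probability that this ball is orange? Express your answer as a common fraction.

Condition on how many of the transferred balls are orange (from Box A: 5 orange of 8; then Box B has 11 total).
  0 orange: C(5,0)C(3,1)/C(8,1) = 3/8; then P = 4/11
  1 orange: C(5,1)C(3,0)/C(8,1) = 5/8; then P = 5/11
P(orange from Box B) = 37/88 ≈ 0.4205.

37/88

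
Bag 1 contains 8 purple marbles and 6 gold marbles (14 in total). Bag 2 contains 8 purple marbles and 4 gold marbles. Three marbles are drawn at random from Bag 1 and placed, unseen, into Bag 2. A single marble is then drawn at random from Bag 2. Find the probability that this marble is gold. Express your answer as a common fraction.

37/105

Condition on how many of the transferred marbles are gold (from Bag 1: 6 gold of 14; then Bag 2 has 15 total).
  0 gold: C(6,0)C(8,3)/C(14,3) = 2/13; then P = 4/15
  1 gold: C(6,1)C(8,2)/C(14,3) = 6/13; then P = 5/15
  2 gold: C(6,2)C(8,1)/C(14,3) = 30/91; then P = 6/15
  3 gold: C(6,3)C(8,0)/C(14,3) = 5/91; then P = 7/15
P(gold from Bag 2) = 37/105 ≈ 0.3524.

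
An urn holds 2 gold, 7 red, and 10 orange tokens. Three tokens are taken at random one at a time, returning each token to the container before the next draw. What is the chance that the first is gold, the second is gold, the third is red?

28/6859

Multiply the conditional probability of each draw in order, with replacement (the composition resets each draw).
P = (2/19) · (2/19) · (7/19) = 28/6859 ≈ 0.0041.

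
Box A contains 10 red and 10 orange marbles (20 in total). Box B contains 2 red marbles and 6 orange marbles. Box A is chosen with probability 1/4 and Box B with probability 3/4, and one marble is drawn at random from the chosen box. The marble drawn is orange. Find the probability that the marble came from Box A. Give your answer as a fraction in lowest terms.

2/11

P(orange | Box A) = 1/2; P(orange | Box B) = 3/4.
P(orange) = 1/4·1/2 + 3/4·3/4 = 11/16.
By Bayes' rule, P(Box A | orange) = 1/8 / 11/16 = 2/11 ≈ 0.1818.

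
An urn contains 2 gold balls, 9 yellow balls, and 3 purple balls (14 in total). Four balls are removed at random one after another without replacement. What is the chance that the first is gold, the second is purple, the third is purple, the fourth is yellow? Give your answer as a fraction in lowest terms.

9/2002

Multiply the conditional probability of each draw in order, without replacement, so each draw removes one from its color and from the total.
P = (2/14) · (3/13) · (2/12) · (9/11) = 9/2002 ≈ 0.0045.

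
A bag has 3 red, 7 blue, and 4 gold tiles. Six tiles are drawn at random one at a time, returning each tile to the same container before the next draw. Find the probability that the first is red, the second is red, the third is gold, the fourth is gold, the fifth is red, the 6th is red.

Multiply the conditional probability of each draw in order, with replacement (the composition resets each draw).
P = (3/14) · (3/14) · (4/14) · (4/14) · (3/14) · (3/14) = 81/470596 ≈ 0.0002.

81/470596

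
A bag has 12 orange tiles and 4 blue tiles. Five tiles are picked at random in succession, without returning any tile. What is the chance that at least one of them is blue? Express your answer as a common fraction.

149/182

Use the complement: P(at least one blue) = 1 − P(no blue).
P(none) = C(12,5)/C(16,5) = 792/4368.
So P = 1 − 792/4368 = 149/182 ≈ 0.8187.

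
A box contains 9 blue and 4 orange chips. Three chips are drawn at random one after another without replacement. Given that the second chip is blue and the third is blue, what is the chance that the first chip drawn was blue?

7/11

P(first=blue and the second chip is blue and the third is blue) = (9/13)·(8/12)·(7/11) = 42/143.
P(E) = Σ over first color = 42/143 + 24/143 = 6/13.
By Bayes, P(first=blue | E) = 42/143 / 6/13 = 7/11 ≈ 0.6364.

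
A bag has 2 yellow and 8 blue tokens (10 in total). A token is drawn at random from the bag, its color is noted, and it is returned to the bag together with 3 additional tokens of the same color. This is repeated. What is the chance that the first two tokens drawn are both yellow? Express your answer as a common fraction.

1/13

After a yellow draw the bag holds 5 yellow out of 13.
P = (2/10)·(5/13) = 1/13 ≈ 0.0769.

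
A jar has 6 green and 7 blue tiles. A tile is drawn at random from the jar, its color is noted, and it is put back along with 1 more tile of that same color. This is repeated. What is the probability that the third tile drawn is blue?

Sum over the four possibilities for the first two draws (blue/not-blue each), tracking how the blue count and total change by +1 per draw.
P(third is blue) = 7/13 ≈ 0.5385. (In a Pólya urn every draw has the same marginal probability 7/13.)

7/13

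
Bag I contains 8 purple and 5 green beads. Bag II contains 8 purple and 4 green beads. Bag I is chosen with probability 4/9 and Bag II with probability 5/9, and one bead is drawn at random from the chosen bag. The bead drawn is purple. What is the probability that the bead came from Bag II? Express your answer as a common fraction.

P(purple | Bag I) = 8/13; P(purple | Bag II) = 2/3.
P(purple) = 4/9·8/13 + 5/9·2/3 = 226/351.
By Bayes' rule, P(Bag II | purple) = 10/27 / 226/351 = 65/113 ≈ 0.5752.

65/113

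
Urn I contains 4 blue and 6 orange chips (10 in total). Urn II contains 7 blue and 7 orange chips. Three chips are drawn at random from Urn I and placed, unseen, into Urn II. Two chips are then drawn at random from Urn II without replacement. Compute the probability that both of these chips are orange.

Condition on how many of the transferred chips are orange (from Urn I: 6 orange of 10; then Urn II has 17 total).
  0 orange: C(6,0)C(4,3)/C(10,3) = 1/30; then P = C(7,2)/C(17,2) = 21/136
  1 orange: C(6,1)C(4,2)/C(10,3) = 3/10; then P = C(8,2)/C(17,2) = 7/34
  2 orange: C(6,2)C(4,1)/C(10,3) = 1/2; then P = C(9,2)/C(17,2) = 9/34
  3 orange: C(6,3)C(4,0)/C(10,3) = 1/6; then P = C(10,2)/C(17,2) = 45/136
P(both orange) = 173/680 ≈ 0.2544.

173/680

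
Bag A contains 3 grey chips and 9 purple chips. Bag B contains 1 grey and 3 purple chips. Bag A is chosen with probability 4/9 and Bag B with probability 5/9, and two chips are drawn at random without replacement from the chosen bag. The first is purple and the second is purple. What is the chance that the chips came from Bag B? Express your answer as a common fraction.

55/103

P(E | Bag A) = 6/11; P(E | Bag B) = 1/2.
P(E) = 4/9·6/11 + 5/9·1/2 = 103/198.
By Bayes' rule, P(Bag B | E) = 5/18 / 103/198 = 55/103 ≈ 0.5340.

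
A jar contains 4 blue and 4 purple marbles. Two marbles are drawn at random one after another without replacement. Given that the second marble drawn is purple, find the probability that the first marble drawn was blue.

4/7

P(first=blue and the second marble drawn is purple) = (4/8)·(4/7) = 2/7.
P(the second marble drawn is purple) = Σ over first color = 2/7 + 3/14 = 1/2.
By Bayes, P(first=blue | the second marble drawn is purple) = 2/7 / 1/2 = 4/7 ≈ 0.5714.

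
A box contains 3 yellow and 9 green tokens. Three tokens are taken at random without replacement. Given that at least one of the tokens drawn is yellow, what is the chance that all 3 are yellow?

P(all 3 yellow) = C(3,3)/C(12,3) = 1/220; P(at least one yellow) = 1 − C(9,3)/C(12,3) = 34/55.
Since 'all 3 yellow' ⊆ 'at least one yellow', P(all 3 | at least one) = 1/220 / 34/55 = 1/136 ≈ 0.0074.

1/136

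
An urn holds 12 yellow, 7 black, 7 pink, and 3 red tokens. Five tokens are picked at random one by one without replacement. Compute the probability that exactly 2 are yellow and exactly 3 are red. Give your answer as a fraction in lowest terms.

22/39585

Unordered draws without replacement: count favorable combinations over C(29,5).
Favorable = C(12,2) · C(7,0) · C(7,0) · C(3,3) = 66; total = C(29,5) = 118755.
P = 66/118755 = 22/39585 ≈ 0.0006.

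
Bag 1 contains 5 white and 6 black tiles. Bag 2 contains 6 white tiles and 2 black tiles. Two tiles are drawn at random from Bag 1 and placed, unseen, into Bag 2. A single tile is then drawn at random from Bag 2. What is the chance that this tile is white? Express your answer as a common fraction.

38/55

Condition on how many of the transferred tiles are white (from Bag 1: 5 white of 11; then Bag 2 has 10 total).
  0 white: C(5,0)C(6,2)/C(11,2) = 3/11; then P = 6/10
  1 white: C(5,1)C(6,1)/C(11,2) = 6/11; then P = 7/10
  2 white: C(5,2)C(6,0)/C(11,2) = 2/11; then P = 8/10
P(white from Bag 2) = 38/55 ≈ 0.6909.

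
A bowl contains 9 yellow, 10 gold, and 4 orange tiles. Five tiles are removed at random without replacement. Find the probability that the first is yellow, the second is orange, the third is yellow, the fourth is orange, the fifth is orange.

72/168245

Multiply the conditional probability of each draw in order, without replacement, so each draw removes one from its color and from the total.
P = (9/23) · (4/22) · (8/21) · (3/20) · (2/19) = 72/168245 ≈ 0.0004.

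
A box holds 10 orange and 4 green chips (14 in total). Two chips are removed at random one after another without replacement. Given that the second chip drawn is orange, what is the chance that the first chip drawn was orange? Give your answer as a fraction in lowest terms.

P(first=orange and the second chip drawn is orange) = (10/14)·(9/13) = 45/91.
P(the second chip drawn is orange) = Σ over first color = 45/91 + 20/91 = 5/7.
By Bayes, P(first=orange | the second chip drawn is orange) = 45/91 / 5/7 = 9/13 ≈ 0.6923.

9/13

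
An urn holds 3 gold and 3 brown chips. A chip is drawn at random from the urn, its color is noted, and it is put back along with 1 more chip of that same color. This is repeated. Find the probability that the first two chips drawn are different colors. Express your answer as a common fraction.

Either gold then brown, or brown then gold; after the first draw the total is 7.
P = (3/6)·(3/7) + (3/6)·(3/7) = 3/7 ≈ 0.4286.

3/7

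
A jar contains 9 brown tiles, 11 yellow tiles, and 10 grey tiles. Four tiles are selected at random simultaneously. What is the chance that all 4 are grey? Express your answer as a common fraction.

2/261

Unordered draws without replacement: count favorable combinations over C(30,4).
Favorable = C(9,0) · C(11,0) · C(10,4) = 210; total = C(30,4) = 27405.
P = 210/27405 = 2/261 ≈ 0.0077.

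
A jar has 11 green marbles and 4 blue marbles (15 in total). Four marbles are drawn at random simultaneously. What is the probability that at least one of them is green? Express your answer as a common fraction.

1364/1365

Use the complement: P(at least one green) = 1 − P(no green).
P(none) = C(4,4)/C(15,4) = 1/1365.
So P = 1 − 1/1365 = 1364/1365 ≈ 0.9993.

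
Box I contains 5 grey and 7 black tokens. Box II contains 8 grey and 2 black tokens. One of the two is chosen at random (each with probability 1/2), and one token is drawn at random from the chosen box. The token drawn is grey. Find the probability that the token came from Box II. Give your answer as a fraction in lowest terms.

48/73

P(grey | Box I) = 5/12; P(grey | Box II) = 4/5.
P(grey) = 1/2·5/12 + 1/2·4/5 = 73/120.
By Bayes' rule, P(Box II | grey) = 2/5 / 73/120 = 48/73 ≈ 0.6575.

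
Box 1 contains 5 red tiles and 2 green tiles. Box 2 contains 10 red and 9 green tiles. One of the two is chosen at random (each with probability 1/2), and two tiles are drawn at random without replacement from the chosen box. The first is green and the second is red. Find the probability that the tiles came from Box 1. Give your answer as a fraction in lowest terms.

P(E | Box 1) = 5/21; P(E | Box 2) = 5/19.
P(E) = 1/2·5/21 + 1/2·5/19 = 100/399.
By Bayes' rule, P(Box 1 | E) = 5/42 / 100/399 = 19/40 ≈ 0.4750.

19/40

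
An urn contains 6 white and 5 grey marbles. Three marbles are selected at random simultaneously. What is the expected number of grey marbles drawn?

By linearity of expectation, E[X] = Σ P(draw i is grey); by symmetry each draw (even without replacement) has P(grey) = 5/11.
E[X] = 3 · 5/11 = 15/11 ≈ 1.3636.

15/11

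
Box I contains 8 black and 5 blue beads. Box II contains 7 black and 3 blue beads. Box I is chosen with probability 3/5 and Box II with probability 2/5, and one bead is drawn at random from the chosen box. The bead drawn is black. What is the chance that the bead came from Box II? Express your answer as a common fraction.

91/211

P(black | Box I) = 8/13; P(black | Box II) = 7/10.
P(black) = 3/5·8/13 + 2/5·7/10 = 211/325.
By Bayes' rule, P(Box II | black) = 7/25 / 211/325 = 91/211 ≈ 0.4313.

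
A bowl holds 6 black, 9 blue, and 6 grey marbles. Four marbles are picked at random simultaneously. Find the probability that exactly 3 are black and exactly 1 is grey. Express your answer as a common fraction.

8/399

Unordered draws without replacement: count favorable combinations over C(21,4).
Favorable = C(6,3) · C(9,0) · C(6,1) = 120; total = C(21,4) = 5985.
P = 120/5985 = 8/399 ≈ 0.0201.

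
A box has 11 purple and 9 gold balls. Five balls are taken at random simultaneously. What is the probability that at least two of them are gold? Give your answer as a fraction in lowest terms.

503/646

Sum the hypergeometric tail for j = 2,…,5 gold balls.
Favorable = C(9,2)·C(11,3) + C(9,3)·C(11,2) + C(9,4)·C(11,1) + C(9,5)·C(11,0) = 12072; total = C(20,5) = 15504.
P = 12072/15504 = 503/646 ≈ 0.7786.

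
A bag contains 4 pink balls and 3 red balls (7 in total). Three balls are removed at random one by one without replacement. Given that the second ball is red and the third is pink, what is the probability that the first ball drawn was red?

2/5

P(first=red and the second ball is red and the third is pink) = (3/7)·(2/6)·(4/5) = 4/35.
P(E) = Σ over first color = 6/35 + 4/35 = 2/7.
By Bayes, P(first=red | E) = 4/35 / 2/7 = 2/5 ≈ 0.4000.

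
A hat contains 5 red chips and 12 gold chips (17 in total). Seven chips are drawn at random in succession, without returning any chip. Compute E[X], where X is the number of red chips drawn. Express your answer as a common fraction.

35/17

By linearity of expectation, E[X] = Σ P(draw i is red); by symmetry each draw (even without replacement) has P(red) = 5/17.
E[X] = 7 · 5/17 = 35/17 ≈ 2.0588.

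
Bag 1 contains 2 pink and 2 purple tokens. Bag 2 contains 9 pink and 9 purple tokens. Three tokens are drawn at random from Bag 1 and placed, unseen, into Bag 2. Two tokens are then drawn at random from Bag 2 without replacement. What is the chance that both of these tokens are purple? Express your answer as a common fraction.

5/21

Condition on how many of the transferred tokens are purple (from Bag 1: 2 purple of 4; then Bag 2 has 21 total).
  1 purple: C(2,1)C(2,2)/C(4,3) = 1/2; then P = C(10,2)/C(21,2) = 3/14
  2 purple: C(2,2)C(2,1)/C(4,3) = 1/2; then P = C(11,2)/C(21,2) = 11/42
P(both purple) = 5/21 ≈ 0.2381.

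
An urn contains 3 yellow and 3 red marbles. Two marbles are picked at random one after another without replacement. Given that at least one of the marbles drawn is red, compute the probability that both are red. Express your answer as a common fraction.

1/4

P(both red) = C(3,2)/C(6,2) = 1/5; P(at least one red) = 1 − C(3,2)/C(6,2) = 4/5.
Since 'both red' ⊆ 'at least one red', P(both | at least one) = 1/5 / 4/5 = 1/4 ≈ 0.2500.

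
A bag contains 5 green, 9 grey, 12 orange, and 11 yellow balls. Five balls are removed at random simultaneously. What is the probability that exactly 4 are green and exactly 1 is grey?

Unordered draws without replacement: count favorable combinations over C(37,5).
Favorable = C(5,4) · C(9,1) · C(12,0) · C(11,0) = 45; total = C(37,5) = 435897.
P = 45/435897 = 5/48433 ≈ 0.0001.

5/48433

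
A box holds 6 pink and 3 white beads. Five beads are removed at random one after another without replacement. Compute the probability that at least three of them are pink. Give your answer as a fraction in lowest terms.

37/42

Sum the hypergeometric tail for j = 3,…,5 pink beads.
Favorable = C(6,3)·C(3,2) + C(6,4)·C(3,1) + C(6,5)·C(3,0) = 111; total = C(9,5) = 126.
P = 111/126 = 37/42 ≈ 0.8810.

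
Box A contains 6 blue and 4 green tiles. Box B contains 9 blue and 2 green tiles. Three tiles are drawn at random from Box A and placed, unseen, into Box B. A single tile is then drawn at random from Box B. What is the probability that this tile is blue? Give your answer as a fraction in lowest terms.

27/35

Condition on how many of the transferred tiles are blue (from Box A: 6 blue of 10; then Box B has 14 total).
  0 blue: C(6,0)C(4,3)/C(10,3) = 1/30; then P = 9/14
  1 blue: C(6,1)C(4,2)/C(10,3) = 3/10; then P = 10/14
  2 blue: C(6,2)C(4,1)/C(10,3) = 1/2; then P = 11/14
  3 blue: C(6,3)C(4,0)/C(10,3) = 1/6; then P = 12/14
P(blue from Box B) = 27/35 ≈ 0.7714.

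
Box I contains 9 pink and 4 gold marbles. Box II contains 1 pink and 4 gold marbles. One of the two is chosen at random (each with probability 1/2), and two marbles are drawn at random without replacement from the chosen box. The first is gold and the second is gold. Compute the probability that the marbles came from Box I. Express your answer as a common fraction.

5/44

P(E | Box I) = 1/13; P(E | Box II) = 3/5.
P(E) = 1/2·1/13 + 1/2·3/5 = 22/65.
By Bayes' rule, P(Box I | E) = 1/26 / 22/65 = 5/44 ≈ 0.1136.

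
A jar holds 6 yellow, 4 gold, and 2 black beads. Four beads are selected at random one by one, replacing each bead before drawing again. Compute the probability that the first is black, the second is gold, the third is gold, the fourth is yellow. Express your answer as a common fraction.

Multiply the conditional probability of each draw in order, with replacement (the composition resets each draw).
P = (2/12) · (4/12) · (4/12) · (6/12) = 1/108 ≈ 0.0093.

1/108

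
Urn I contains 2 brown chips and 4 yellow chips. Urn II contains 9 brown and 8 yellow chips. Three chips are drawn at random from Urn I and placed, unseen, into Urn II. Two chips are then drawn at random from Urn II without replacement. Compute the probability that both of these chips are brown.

Condition on how many of the transferred chips are brown (from Urn I: 2 brown of 6; then Urn II has 20 total).
  0 brown: C(2,0)C(4,3)/C(6,3) = 1/5; then P = C(9,2)/C(20,2) = 18/95
  1 brown: C(2,1)C(4,2)/C(6,3) = 3/5; then P = C(10,2)/C(20,2) = 9/38
  2 brown: C(2,2)C(4,1)/C(6,3) = 1/5; then P = C(11,2)/C(20,2) = 11/38
P(both brown) = 113/475 ≈ 0.2379.

113/475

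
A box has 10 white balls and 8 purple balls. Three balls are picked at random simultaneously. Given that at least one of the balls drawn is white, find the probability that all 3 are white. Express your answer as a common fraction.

P(all 3 white) = C(10,3)/C(18,3) = 5/34; P(at least one white) = 1 − C(8,3)/C(18,3) = 95/102.
Since 'all 3 white' ⊆ 'at least one white', P(all 3 | at least one) = 5/34 / 95/102 = 3/19 ≈ 0.1579.

3/19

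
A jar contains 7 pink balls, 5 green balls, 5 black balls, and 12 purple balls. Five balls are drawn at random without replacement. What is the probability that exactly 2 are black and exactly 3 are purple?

Unordered draws without replacement: count favorable combinations over C(29,5).
Favorable = C(7,0) · C(5,0) · C(5,2) · C(12,3) = 2200; total = C(29,5) = 118755.
P = 2200/118755 = 440/23751 ≈ 0.0185.

440/23751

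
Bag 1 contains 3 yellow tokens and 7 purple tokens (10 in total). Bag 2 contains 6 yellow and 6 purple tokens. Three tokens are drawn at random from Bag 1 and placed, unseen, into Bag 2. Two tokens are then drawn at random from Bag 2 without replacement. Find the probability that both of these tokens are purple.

Condition on how many of the transferred tokens are purple (from Bag 1: 7 purple of 10; then Bag 2 has 15 total).
  0 purple: C(7,0)C(3,3)/C(10,3) = 1/120; then P = C(6,2)/C(15,2) = 1/7
  1 purple: C(7,1)C(3,2)/C(10,3) = 7/40; then P = C(7,2)/C(15,2) = 1/5
  2 purple: C(7,2)C(3,1)/C(10,3) = 21/40; then P = C(8,2)/C(15,2) = 4/15
  3 purple: C(7,3)C(3,0)/C(10,3) = 7/24; then P = C(9,2)/C(15,2) = 12/35
P(both purple) = 29/105 ≈ 0.2762.

29/105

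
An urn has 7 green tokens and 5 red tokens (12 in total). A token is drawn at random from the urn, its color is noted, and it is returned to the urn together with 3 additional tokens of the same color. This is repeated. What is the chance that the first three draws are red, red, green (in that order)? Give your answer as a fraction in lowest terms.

Track the composition after each reinforcement of +3.
P = (5/12) · (8/15) · (7/18) = 7/81 ≈ 0.0864.

7/81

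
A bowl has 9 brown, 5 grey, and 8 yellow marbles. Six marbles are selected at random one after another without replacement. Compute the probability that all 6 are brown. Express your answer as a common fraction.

Unordered draws without replacement: count favorable combinations over C(22,6).
Favorable = C(9,6) · C(5,0) · C(8,0) = 84; total = C(22,6) = 74613.
P = 84/74613 = 4/3553 ≈ 0.0011.

4/3553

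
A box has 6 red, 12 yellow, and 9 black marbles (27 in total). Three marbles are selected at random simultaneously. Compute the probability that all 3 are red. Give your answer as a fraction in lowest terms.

4/585

Unordered draws without replacement: count favorable combinations over C(27,3).
Favorable = C(6,3) · C(12,0) · C(9,0) = 20; total = C(27,3) = 2925.
P = 20/2925 = 4/585 ≈ 0.0068.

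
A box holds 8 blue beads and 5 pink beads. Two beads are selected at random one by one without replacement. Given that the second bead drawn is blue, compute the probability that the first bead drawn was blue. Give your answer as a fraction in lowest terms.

7/12

P(first=blue and the second bead drawn is blue) = (8/13)·(7/12) = 14/39.
P(the second bead drawn is blue) = Σ over first color = 14/39 + 10/39 = 8/13.
By Bayes, P(first=blue | the second bead drawn is blue) = 14/39 / 8/13 = 7/12 ≈ 0.5833.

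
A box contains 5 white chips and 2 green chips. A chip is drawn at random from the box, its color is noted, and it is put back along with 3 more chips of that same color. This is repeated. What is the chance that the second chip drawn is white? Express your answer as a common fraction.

5/7

Condition on the first draw. If first is white (prob 5/7), second-white has prob (8)/(10); if not (prob 2/7), it has prob 5/(10).
P = (5/7)·(8/10) + (2/7)·(5/10) = 5/7 ≈ 0.7143.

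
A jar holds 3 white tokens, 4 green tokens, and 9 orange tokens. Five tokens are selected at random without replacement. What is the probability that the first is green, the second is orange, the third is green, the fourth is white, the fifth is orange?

Multiply the conditional probability of each draw in order, without replacement, so each draw removes one from its color and from the total.
P = (4/16) · (9/15) · (3/14) · (3/13) · (8/12) = 9/1820 ≈ 0.0049.

9/1820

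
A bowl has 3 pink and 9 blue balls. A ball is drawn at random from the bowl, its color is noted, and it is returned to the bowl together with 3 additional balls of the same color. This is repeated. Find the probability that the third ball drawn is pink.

1/4

Sum over the four possibilities for the first two draws (pink/not-pink each), tracking how the pink count and total change by +3 per draw.
P(third is pink) = 1/4 ≈ 0.2500. (In a Pólya urn every draw has the same marginal probability 3/12.)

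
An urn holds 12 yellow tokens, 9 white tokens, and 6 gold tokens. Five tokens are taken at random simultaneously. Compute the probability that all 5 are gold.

1/13455

Unordered draws without replacement: count favorable combinations over C(27,5).
Favorable = C(12,0) · C(9,0) · C(6,5) = 6; total = C(27,5) = 80730.
P = 6/80730 = 1/13455 ≈ 0.0001.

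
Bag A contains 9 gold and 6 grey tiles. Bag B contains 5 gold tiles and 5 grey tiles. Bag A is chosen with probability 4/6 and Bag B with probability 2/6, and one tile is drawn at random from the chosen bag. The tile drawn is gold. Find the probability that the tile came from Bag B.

P(gold | Bag A) = 3/5; P(gold | Bag B) = 1/2.
P(gold) = 2/3·3/5 + 1/3·1/2 = 17/30.
By Bayes' rule, P(Bag B | gold) = 1/6 / 17/30 = 5/17 ≈ 0.2941.

5/17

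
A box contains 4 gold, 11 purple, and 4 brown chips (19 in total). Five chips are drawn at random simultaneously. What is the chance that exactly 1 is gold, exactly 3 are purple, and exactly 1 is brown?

Unordered draws without replacement: count favorable combinations over C(19,5).
Favorable = C(4,1) · C(11,3) · C(4,1) = 2640; total = C(19,5) = 11628.
P = 2640/11628 = 220/969 ≈ 0.2270.

220/969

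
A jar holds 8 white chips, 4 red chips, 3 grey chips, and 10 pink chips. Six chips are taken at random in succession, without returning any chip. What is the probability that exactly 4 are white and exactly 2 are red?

Unordered draws without replacement: count favorable combinations over C(25,6).
Favorable = C(8,4) · C(4,2) · C(3,0) · C(10,0) = 420; total = C(25,6) = 177100.
P = 420/177100 = 3/1265 ≈ 0.0024.

3/1265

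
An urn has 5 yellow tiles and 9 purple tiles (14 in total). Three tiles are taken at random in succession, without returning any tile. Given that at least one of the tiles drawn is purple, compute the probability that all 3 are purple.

14/59

P(all 3 purple) = C(9,3)/C(14,3) = 3/13; P(at least one purple) = 1 − C(5,3)/C(14,3) = 177/182.
Since 'all 3 purple' ⊆ 'at least one purple', P(all 3 | at least one) = 3/13 / 177/182 = 14/59 ≈ 0.2373.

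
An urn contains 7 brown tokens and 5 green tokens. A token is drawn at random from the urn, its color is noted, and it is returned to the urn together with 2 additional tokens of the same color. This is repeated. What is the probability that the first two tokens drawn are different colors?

5/12

Either green then brown, or brown then green; after the first draw the total is 14.
P = (5/12)·(7/14) + (7/12)·(5/14) = 5/12 ≈ 0.4167.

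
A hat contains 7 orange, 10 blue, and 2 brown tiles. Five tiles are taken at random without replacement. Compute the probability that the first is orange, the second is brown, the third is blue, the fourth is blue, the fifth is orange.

7/1292

Multiply the conditional probability of each draw in order, without replacement, so each draw removes one from its color and from the total.
P = (7/19) · (2/18) · (10/17) · (9/16) · (6/15) = 7/1292 ≈ 0.0054.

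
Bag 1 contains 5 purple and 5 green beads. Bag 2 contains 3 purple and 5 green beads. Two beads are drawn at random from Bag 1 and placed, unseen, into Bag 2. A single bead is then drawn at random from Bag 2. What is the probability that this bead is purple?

Condition on how many of the transferred beads are purple (from Bag 1: 5 purple of 10; then Bag 2 has 10 total).
  0 purple: C(5,0)C(5,2)/C(10,2) = 2/9; then P = 3/10
  1 purple: C(5,1)C(5,1)/C(10,2) = 5/9; then P = 4/10
  2 purple: C(5,2)C(5,0)/C(10,2) = 2/9; then P = 5/10
P(purple from Bag 2) = 2/5 ≈ 0.4000.

2/5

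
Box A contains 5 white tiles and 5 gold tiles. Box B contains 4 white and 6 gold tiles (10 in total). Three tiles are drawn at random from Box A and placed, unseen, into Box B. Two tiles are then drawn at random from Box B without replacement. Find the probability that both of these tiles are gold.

37/117

Condition on how many of the transferred tiles are gold (from Box A: 5 gold of 10; then Box B has 13 total).
  0 gold: C(5,0)C(5,3)/C(10,3) = 1/12; then P = C(6,2)/C(13,2) = 5/26
  1 gold: C(5,1)C(5,2)/C(10,3) = 5/12; then P = C(7,2)/C(13,2) = 7/26
  2 gold: C(5,2)C(5,1)/C(10,3) = 5/12; then P = C(8,2)/C(13,2) = 14/39
  3 gold: C(5,3)C(5,0)/C(10,3) = 1/12; then P = C(9,2)/C(13,2) = 6/13
P(both gold) = 37/117 ≈ 0.3162.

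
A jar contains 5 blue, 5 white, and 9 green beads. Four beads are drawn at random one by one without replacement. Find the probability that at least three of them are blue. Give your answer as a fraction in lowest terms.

145/3876

Sum the hypergeometric tail for j = 3,…,4 blue beads.
Favorable = C(5,3)·C(14,1) + C(5,4)·C(14,0) = 145; total = C(19,4) = 3876.
P = 145/3876 = 145/3876 ≈ 0.0374.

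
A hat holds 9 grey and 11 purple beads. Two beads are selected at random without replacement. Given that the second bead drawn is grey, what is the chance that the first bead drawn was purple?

11/19

P(first=purple and the second bead drawn is grey) = (11/20)·(9/19) = 99/380.
P(the second bead drawn is grey) = Σ over first color = 18/95 + 99/380 = 9/20.
By Bayes, P(first=purple | the second bead drawn is grey) = 99/380 / 9/20 = 11/19 ≈ 0.5789.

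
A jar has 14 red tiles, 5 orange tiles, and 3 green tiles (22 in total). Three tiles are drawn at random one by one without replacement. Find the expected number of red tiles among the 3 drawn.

21/11

By linearity of expectation, E[X] = Σ P(draw i is red); by symmetry each draw (even without replacement) has P(red) = 14/22.
E[X] = 3 · 14/22 = 21/11 ≈ 1.9091.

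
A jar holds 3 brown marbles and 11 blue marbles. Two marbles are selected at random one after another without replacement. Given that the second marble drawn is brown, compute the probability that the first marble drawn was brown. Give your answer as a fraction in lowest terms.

P(first=brown and the second marble drawn is brown) = (3/14)·(2/13) = 3/91.
P(the second marble drawn is brown) = Σ over first color = 3/91 + 33/182 = 3/14.
By Bayes, P(first=brown | the second marble drawn is brown) = 3/91 / 3/14 = 2/13 ≈ 0.1538.

2/13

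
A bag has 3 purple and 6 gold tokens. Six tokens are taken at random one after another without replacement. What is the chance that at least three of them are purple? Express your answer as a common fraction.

5/21

Sum the hypergeometric tail for j = 3,…,3 purple tokens.
Favorable = C(3,3)·C(6,3) = 20; total = C(9,6) = 84.
P = 20/84 = 5/21 ≈ 0.2381.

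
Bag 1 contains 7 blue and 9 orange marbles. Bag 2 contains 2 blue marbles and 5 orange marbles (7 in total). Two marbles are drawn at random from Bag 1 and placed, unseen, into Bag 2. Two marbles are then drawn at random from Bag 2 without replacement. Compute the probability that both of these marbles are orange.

637/1440

Condition on how many of the transferred marbles are orange (from Bag 1: 9 orange of 16; then Bag 2 has 9 total).
  0 orange: C(9,0)C(7,2)/C(16,2) = 7/40; then P = C(5,2)/C(9,2) = 5/18
  1 orange: C(9,1)C(7,1)/C(16,2) = 21/40; then P = C(6,2)/C(9,2) = 5/12
  2 orange: C(9,2)C(7,0)/C(16,2) = 3/10; then P = C(7,2)/C(9,2) = 7/12
P(both orange) = 637/1440 ≈ 0.4424.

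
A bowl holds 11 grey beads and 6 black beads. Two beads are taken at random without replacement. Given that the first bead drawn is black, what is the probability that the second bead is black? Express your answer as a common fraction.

After removing 1 black, the bowl has 5 black out of 16 remaining.
P(second is black | given) = 5/16 ≈ 0.3125.

5/16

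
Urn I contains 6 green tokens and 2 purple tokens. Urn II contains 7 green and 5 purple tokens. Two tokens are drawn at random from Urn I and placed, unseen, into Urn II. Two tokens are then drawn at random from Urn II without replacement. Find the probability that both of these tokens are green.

69/196

Condition on how many of the transferred tokens are green (from Urn I: 6 green of 8; then Urn II has 14 total).
  0 green: C(6,0)C(2,2)/C(8,2) = 1/28; then P = C(7,2)/C(14,2) = 3/13
  1 green: C(6,1)C(2,1)/C(8,2) = 3/7; then P = C(8,2)/C(14,2) = 4/13
  2 green: C(6,2)C(2,0)/C(8,2) = 15/28; then P = C(9,2)/C(14,2) = 36/91
P(both green) = 69/196 ≈ 0.3520.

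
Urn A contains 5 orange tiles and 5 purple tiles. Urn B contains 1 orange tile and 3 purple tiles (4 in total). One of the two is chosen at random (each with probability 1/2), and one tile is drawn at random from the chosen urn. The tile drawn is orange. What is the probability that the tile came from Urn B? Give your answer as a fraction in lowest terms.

P(orange | Urn A) = 1/2; P(orange | Urn B) = 1/4.
P(orange) = 1/2·1/2 + 1/2·1/4 = 3/8.
By Bayes' rule, P(Urn B | orange) = 1/8 / 3/8 = 1/3 ≈ 0.3333.

1/3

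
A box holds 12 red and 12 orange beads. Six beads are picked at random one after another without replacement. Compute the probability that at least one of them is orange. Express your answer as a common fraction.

434/437

Use the complement: P(at least one orange) = 1 − P(no orange).
P(none) = C(12,6)/C(24,6) = 924/134596.
So P = 1 − 924/134596 = 434/437 ≈ 0.9931.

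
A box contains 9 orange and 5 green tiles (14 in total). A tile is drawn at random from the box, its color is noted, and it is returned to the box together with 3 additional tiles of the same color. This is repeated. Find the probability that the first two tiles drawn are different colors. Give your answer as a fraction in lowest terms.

Either green then orange, or orange then green; after the first draw the total is 17.
P = (5/14)·(9/17) + (9/14)·(5/17) = 45/119 ≈ 0.3782.

45/119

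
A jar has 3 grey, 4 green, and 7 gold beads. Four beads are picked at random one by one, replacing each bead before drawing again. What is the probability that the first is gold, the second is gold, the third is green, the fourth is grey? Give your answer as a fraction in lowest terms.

3/196

Multiply the conditional probability of each draw in order, with replacement (the composition resets each draw).
P = (7/14) · (7/14) · (4/14) · (3/14) = 3/196 ≈ 0.0153.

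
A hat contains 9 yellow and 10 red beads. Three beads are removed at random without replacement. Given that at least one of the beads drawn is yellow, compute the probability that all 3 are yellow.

P(all 3 yellow) = C(9,3)/C(19,3) = 28/323; P(at least one yellow) = 1 − C(10,3)/C(19,3) = 283/323.
Since 'all 3 yellow' ⊆ 'at least one yellow', P(all 3 | at least one) = 28/323 / 283/323 = 28/283 ≈ 0.0989.

28/283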